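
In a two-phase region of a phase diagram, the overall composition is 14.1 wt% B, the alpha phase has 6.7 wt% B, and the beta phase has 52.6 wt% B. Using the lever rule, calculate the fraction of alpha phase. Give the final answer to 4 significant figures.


f_alpha = (C_beta - C0) / (C_beta - C_alpha)
f_alpha = (52.6 - 14.1) / (52.6 - 6.7)
f_alpha = 0.8388


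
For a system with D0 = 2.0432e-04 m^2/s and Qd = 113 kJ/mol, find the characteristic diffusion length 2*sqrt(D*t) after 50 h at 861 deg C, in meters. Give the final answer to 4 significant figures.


Step 1: D = D0 * exp(-Qd/(R*T))
T = 1134.15 K
D = 2.0432e-04 * exp(-113e3 / (8.314 * 1134.15)) = 1.27577e-09 m^2/s
Step 2: L = 2*sqrt(D*t)
t = 50 h = 180000 s
L = 2*sqrt(1.27577e-09 * 180000) = 0.03031 m


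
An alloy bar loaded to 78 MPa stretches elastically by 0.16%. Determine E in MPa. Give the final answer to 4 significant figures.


E = sigma / epsilon
epsilon = 0.16% = 1.6e-03
E = 78 / 1.6e-03
E = 48750 MPa


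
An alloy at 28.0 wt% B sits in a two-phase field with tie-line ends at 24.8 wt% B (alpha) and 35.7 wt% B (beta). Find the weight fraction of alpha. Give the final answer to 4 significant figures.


f_alpha = (C_beta - C0) / (C_beta - C_alpha)
f_alpha = (35.7 - 28.0) / (35.7 - 24.8)
f_alpha = 0.7064


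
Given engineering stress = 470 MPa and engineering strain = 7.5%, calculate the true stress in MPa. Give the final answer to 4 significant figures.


sigma_true = sigma_eng * (1 + epsilon_eng)
sigma_true = 470 * (1 + 0.075)
sigma_true = 505.3 MPa


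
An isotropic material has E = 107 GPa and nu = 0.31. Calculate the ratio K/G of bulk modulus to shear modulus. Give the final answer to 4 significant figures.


G = E / (2*(1+nu))
G = 107 / (2*(1+0.31)) = 40.8397 GPa
K = E / (3*(1-2*nu))
K = 107 / (3*(1-2*0.31)) = 93.8596 GPa
K/G = 93.8596 / 40.8397 = 2.298


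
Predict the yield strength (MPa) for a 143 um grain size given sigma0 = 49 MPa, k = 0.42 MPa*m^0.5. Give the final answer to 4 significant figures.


sigma_y = sigma0 + k / sqrt(d)
d = 143 um = 1.43e-04 m
sigma_y = 49 + 0.42 / sqrt(1.43e-04)
sigma_y = 84.12 MPa


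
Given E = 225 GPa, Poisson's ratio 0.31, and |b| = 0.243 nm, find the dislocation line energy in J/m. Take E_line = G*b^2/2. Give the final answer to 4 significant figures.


Step 1: G = E / (2*(1+nu))
G = 225 / (2*(1+0.31)) = 85.8779 GPa = 8.58779e+10 Pa
Step 2: E_line = G*b^2/2
b = 0.243 nm = 2.43e-10 m
E_line = 0.5 * 8.58779e+10 * (2.43e-10)^2 = 2.536e-09 J/m


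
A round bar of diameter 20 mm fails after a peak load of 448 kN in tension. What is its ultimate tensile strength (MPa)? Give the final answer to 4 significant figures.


A0 = pi*(d/2)^2 = pi*(20/2)^2 = 314.159 mm^2
UTS = F_max / A0 = 448*1000 / 314.159
UTS = 1426 MPa


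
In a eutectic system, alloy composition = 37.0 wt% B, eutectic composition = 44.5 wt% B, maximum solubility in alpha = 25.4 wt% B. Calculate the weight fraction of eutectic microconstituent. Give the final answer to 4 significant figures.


f_primary = (C_e - C0) / (C_e - C_alpha_max)
f_primary = (44.5 - 37.0) / (44.5 - 25.4)
f_primary = 0.39267
f_eutectic = 1 - 0.39267 = 0.6073


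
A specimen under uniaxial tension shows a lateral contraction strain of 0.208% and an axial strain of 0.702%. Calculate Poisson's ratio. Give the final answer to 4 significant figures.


nu = -epsilon_lat / epsilon_axial
Lateral strain is contraction (negative), so using magnitudes:
nu = 0.208 / 0.702
nu = 0.2963


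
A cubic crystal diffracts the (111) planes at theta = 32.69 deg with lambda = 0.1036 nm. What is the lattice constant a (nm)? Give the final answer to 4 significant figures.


d = lambda / (2*sin(theta))
d = 0.1036 / (2*sin(32.69 deg))
d = 0.0959093 nm
a = d * sqrt(h^2+k^2+l^2) = 0.0959093 * sqrt(3)
a = 0.1661 nm


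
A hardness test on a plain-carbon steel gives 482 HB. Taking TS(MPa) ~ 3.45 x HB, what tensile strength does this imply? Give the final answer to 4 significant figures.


TS (MPa) = 3.45 * HB
TS = 3.45 * 482
TS = 1663 MPa


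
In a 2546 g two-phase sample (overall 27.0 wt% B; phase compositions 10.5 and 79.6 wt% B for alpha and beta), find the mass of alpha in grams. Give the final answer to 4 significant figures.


f_alpha = (C_beta - C0) / (C_beta - C_alpha)
f_alpha = (79.6 - 27.0) / (79.6 - 10.5) = 0.761216
m_alpha = f_alpha * m_total = 0.761216 * 2546 = 1938 g


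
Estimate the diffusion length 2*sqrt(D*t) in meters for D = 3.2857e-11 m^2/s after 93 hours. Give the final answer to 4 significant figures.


t = 93 hr = 334800 s
Diffusion length = 2*sqrt(D*t)
= 2*sqrt(3.2857e-11 * 334800)
= 6.633e-03 m


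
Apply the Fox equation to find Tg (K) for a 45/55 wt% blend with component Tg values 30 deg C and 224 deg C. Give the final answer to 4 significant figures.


1/Tg = w1/Tg1 + w2/Tg2 (in Kelvin)
Tg1 = 303.15 K, Tg2 = 497.15 K
1/Tg = 0.45/303.15 + 0.55/497.15
Tg = 386 K


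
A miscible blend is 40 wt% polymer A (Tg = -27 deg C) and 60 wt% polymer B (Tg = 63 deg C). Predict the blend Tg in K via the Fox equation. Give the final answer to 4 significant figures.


1/Tg = w1/Tg1 + w2/Tg2 (in Kelvin)
Tg1 = 246.15 K, Tg2 = 336.15 K
1/Tg = 0.4/246.15 + 0.6/336.15
Tg = 293.3 K


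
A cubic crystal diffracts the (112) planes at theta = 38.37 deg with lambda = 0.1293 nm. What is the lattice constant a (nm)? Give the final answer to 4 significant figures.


d = lambda / (2*sin(theta))
d = 0.1293 / (2*sin(38.37 deg))
d = 0.10415 nm
a = d * sqrt(h^2+k^2+l^2) = 0.10415 * sqrt(6)
a = 0.2551 nm


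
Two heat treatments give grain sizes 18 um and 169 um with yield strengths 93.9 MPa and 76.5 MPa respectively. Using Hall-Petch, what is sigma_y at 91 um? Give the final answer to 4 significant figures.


sigma_y = sigma0 + k / sqrt(d)
1/sqrt(d1) = 1/sqrt(1.8e-05) = 235.702;  1/sqrt(d2) = 76.9231
k = (sigma1 - sigma2) / (1/sqrt(d1) - 1/sqrt(d2)) = (93.9 - 76.5) / (235.702 - 76.9231) = 0.109586 MPa*m^0.5
sigma0 = sigma1 - k/sqrt(d1) = 93.9 - 0.109586*235.702 = 68.0703 MPa
sigma_y(d3) = 68.0703 + 0.109586 / sqrt(9.1e-05) = 79.56 MPa


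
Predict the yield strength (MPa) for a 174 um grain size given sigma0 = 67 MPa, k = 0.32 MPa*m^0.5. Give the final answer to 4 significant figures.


sigma_y = sigma0 + k / sqrt(d)
d = 174 um = 1.74e-04 m
sigma_y = 67 + 0.32 / sqrt(1.74e-04)
sigma_y = 91.26 MPa


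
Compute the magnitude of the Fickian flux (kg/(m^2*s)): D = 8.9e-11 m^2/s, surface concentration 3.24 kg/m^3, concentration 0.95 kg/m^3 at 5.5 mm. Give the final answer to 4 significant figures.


J = -D * (dC/dx) = D * (C1 - C2) / dx
J = 8.9e-11 * (3.24 - 0.95) / 5.5e-03
J = 3.706e-08 kg/(m^2*s)


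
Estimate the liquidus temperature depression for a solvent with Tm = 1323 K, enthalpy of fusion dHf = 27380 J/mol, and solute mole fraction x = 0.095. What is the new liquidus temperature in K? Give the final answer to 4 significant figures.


dT = R*Tm^2*x / dHf
dT = 8.314 * 1323^2 * 0.095 / 27380
dT = 50.4917 K
T_new = 1323 - 50.4917 = 1273 K


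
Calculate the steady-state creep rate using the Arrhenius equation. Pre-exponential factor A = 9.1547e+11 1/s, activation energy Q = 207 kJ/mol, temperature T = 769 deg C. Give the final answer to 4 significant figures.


rate = A * exp(-Q / (R*T))
T = 769 + 273.15 = 1042.15 K
rate = 9.1547e+11 * exp(-207e3 / (8.314 * 1042.15))
rate = 38.55 1/s


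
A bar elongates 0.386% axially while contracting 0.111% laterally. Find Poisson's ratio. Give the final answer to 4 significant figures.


nu = -epsilon_lat / epsilon_axial
Lateral strain is contraction (negative), so using magnitudes:
nu = 0.111 / 0.386
nu = 0.2876


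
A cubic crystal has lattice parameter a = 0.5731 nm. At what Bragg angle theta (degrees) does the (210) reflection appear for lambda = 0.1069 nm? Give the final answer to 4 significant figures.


d = a / sqrt(h^2+k^2+l^2)
d = 0.5731 / sqrt(5) = 0.256298 nm
lambda = 2*d*sin(theta)  =>  sin(theta) = lambda / (2*d)
sin(theta) = 0.1069 / (2 * 0.256298) = 0.208546
theta = 12.04 deg


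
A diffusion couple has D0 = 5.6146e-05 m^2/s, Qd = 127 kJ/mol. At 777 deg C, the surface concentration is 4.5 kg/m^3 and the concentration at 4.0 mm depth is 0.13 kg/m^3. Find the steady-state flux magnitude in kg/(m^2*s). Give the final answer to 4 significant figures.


Step 1: D = D0 * exp(-Qd/(R*T))
T = 777 + 273.15 = 1050.15 K
D = 5.6146e-05 * exp(-127e3 / (8.314 * 1050.15)) = 2.70451e-11 m^2/s
Step 2: J = D * (C1 - C2) / dx
J = 2.70451e-11 * (4.5 - 0.13) / 4e-03
J = 2.955e-08 kg/(m^2*s)


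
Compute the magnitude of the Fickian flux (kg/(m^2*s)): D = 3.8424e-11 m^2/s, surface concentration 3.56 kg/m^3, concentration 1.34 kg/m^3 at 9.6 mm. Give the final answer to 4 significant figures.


J = -D * (dC/dx) = D * (C1 - C2) / dx
J = 3.8424e-11 * (3.56 - 1.34) / 9.6e-03
J = 8.886e-09 kg/(m^2*s)


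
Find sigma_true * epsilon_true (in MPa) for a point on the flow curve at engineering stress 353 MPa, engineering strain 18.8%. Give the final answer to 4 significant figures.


sigma_true = sigma_eng * (1 + epsilon_eng)
sigma_true = 353 * (1 + 0.188) = 419.364 MPa
epsilon_true = ln(1 + epsilon_eng)
epsilon_true = ln(1 + 0.188) = 0.172271
sigma_true * epsilon_true = 419.364 * 0.172271 = 72.24 MPa


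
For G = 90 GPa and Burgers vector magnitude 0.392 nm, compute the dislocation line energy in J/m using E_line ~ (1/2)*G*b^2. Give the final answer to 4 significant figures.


E = G*b^2/2
b = 0.392 nm = 3.92e-10 m
G = 90 GPa = 9e+10 Pa
E = 0.5 * 9e+10 * (3.92e-10)^2
E = 6.915e-09 J/m


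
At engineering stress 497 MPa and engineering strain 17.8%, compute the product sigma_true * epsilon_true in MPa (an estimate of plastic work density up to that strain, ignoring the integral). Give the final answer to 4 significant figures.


sigma_true = sigma_eng * (1 + epsilon_eng)
sigma_true = 497 * (1 + 0.178) = 585.466 MPa
epsilon_true = ln(1 + epsilon_eng)
epsilon_true = ln(1 + 0.178) = 0.163818
sigma_true * epsilon_true = 585.466 * 0.163818 = 95.91 MPa


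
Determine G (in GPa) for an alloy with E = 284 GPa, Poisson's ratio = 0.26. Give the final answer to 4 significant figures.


G = E / (2*(1+nu))
G = 284 / (2*(1+0.26))
G = 112.7 GPa


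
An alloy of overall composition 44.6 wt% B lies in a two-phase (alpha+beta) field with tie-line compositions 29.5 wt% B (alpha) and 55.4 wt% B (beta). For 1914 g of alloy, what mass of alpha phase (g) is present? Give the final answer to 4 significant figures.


f_alpha = (C_beta - C0) / (C_beta - C_alpha)
f_alpha = (55.4 - 44.6) / (55.4 - 29.5) = 0.416988
m_alpha = f_alpha * m_total = 0.416988 * 1914 = 798.1 g


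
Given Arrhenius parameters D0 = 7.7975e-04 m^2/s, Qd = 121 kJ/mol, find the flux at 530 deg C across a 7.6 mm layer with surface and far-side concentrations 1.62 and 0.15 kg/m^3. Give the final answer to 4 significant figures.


Step 1: D = D0 * exp(-Qd/(R*T))
T = 530 + 273.15 = 803.15 K
D = 7.7975e-04 * exp(-121e3 / (8.314 * 803.15)) = 1.05237e-11 m^2/s
Step 2: J = D * (C1 - C2) / dx
J = 1.05237e-11 * (1.62 - 0.15) / 7.6e-03
J = 2.036e-09 kg/(m^2*s)


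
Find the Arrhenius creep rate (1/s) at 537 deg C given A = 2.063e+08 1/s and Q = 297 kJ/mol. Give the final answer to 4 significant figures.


rate = A * exp(-Q / (R*T))
T = 537 + 273.15 = 810.15 K
rate = 2.063e+08 * exp(-297e3 / (8.314 * 810.15))
rate = 1.461e-11 1/s


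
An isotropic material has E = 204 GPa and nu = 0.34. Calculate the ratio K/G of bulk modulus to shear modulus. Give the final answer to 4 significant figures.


G = E / (2*(1+nu))
G = 204 / (2*(1+0.34)) = 76.1194 GPa
K = E / (3*(1-2*nu))
K = 204 / (3*(1-2*0.34)) = 212.5 GPa
K/G = 212.5 / 76.1194 = 2.792


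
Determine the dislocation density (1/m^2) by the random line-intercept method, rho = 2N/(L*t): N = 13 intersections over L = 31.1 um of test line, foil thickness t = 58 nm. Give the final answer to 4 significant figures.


rho = 2N / (L * t)
L = 31.1 um = 3.11e-05 m, t = 58 nm = 5.8e-08 m
rho = 2 * 13 / (3.11e-05 * 5.8e-08)
rho = 1.441e+13 1/m^2


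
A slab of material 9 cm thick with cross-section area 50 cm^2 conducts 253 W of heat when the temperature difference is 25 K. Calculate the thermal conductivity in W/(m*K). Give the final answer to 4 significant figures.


k = Q*L / (A*dT)
L = 0.09 m, A = 5e-03 m^2
k = 253 * 0.09 / (5e-03 * 25)
k = 182.2 W/(m*K)


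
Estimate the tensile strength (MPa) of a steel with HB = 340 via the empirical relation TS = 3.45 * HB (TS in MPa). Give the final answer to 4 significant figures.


TS (MPa) = 3.45 * HB
TS = 3.45 * 340
TS = 1173 MPa


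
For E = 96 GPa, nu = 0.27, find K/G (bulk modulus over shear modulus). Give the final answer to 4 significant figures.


G = E / (2*(1+nu))
G = 96 / (2*(1+0.27)) = 37.7953 GPa
K = E / (3*(1-2*nu))
K = 96 / (3*(1-2*0.27)) = 69.5652 GPa
K/G = 69.5652 / 37.7953 = 1.841


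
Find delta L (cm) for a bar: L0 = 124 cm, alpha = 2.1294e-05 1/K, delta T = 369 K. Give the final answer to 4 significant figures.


dL = L0 * alpha * dT
dL = 124 * 2.1294e-05 * 369
dL = 0.9743 cm


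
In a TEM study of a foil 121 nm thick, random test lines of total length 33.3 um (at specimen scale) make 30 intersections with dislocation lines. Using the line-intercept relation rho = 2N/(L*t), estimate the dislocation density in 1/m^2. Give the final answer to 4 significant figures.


rho = 2N / (L * t)
L = 33.3 um = 3.33e-05 m, t = 121 nm = 1.21e-07 m
rho = 2 * 30 / (3.33e-05 * 1.21e-07)
rho = 1.489e+13 1/m^2


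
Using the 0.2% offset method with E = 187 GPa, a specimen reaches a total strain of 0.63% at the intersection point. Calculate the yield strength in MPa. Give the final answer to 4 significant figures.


Offset strain = 0.002
Elastic strain at yield = total_strain - offset = 6.3e-03 - 0.002 = 4.3e-03
sigma_y = E * elastic_strain = 187000 * 4.3e-03
sigma_y = 804.1 MPa


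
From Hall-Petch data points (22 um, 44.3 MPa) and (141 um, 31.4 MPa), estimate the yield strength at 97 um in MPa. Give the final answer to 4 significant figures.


sigma_y = sigma0 + k / sqrt(d)
1/sqrt(d1) = 1/sqrt(2.2e-05) = 213.201;  1/sqrt(d2) = 84.2152
k = (sigma1 - sigma2) / (1/sqrt(d1) - 1/sqrt(d2)) = (44.3 - 31.4) / (213.201 - 84.2152) = 0.100011 MPa*m^0.5
sigma0 = sigma1 - k/sqrt(d1) = 44.3 - 0.100011*213.201 = 22.9775 MPa
sigma_y(d3) = 22.9775 + 0.100011 / sqrt(9.7e-05) = 33.13 MPa


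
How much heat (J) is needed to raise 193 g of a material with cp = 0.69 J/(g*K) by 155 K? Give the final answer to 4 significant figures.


Q = m * cp * dT
Q = 193 * 0.69 * 155
Q = 20640 J


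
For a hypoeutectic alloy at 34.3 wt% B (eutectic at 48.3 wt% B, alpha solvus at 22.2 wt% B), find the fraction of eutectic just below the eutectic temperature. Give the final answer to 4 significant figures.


f_primary = (C_e - C0) / (C_e - C_alpha_max)
f_primary = (48.3 - 34.3) / (48.3 - 22.2)
f_primary = 0.536398
f_eutectic = 1 - 0.536398 = 0.4636


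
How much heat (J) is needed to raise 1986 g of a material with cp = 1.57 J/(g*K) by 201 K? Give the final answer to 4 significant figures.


Q = m * cp * dT
Q = 1986 * 1.57 * 201
Q = 626700 J


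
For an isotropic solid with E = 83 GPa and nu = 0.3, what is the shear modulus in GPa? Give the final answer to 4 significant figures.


G = E / (2*(1+nu))
G = 83 / (2*(1+0.3))
G = 31.92 GPa


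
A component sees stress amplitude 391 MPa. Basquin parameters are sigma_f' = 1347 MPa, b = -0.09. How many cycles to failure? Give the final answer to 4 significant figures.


sigma_a = sigma_f' * (2*Nf)^b
2*Nf = (sigma_a / sigma_f')^(1/b)
2*Nf = (391 / 1347)^(1/-0.09)
2*Nf = 930652
Nf = 465300 cycles


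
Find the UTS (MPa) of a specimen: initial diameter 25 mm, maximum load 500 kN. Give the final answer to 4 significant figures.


A0 = pi*(d/2)^2 = pi*(25/2)^2 = 490.874 mm^2
UTS = F_max / A0 = 500*1000 / 490.874
UTS = 1019 MPa


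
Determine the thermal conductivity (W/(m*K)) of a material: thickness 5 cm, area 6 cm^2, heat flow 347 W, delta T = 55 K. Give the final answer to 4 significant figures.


k = Q*L / (A*dT)
L = 0.05 m, A = 6e-04 m^2
k = 347 * 0.05 / (6e-04 * 55)
k = 525.8 W/(m*K)


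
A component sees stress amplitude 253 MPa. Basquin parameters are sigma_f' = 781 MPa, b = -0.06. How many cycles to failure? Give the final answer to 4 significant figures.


sigma_a = sigma_f' * (2*Nf)^b
2*Nf = (sigma_a / sigma_f')^(1/b)
2*Nf = (253 / 781)^(1/-0.06)
2*Nf = 1.44159e+08
Nf = 7.208e+07 cycles


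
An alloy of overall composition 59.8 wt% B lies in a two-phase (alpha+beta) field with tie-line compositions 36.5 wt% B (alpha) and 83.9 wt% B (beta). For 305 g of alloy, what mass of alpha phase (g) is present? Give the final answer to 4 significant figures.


f_alpha = (C_beta - C0) / (C_beta - C_alpha)
f_alpha = (83.9 - 59.8) / (83.9 - 36.5) = 0.508439
m_alpha = f_alpha * m_total = 0.508439 * 305 = 155.1 g


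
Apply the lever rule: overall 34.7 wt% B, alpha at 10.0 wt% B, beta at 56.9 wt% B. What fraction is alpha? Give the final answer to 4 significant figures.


f_alpha = (C_beta - C0) / (C_beta - C_alpha)
f_alpha = (56.9 - 34.7) / (56.9 - 10.0)
f_alpha = 0.4733


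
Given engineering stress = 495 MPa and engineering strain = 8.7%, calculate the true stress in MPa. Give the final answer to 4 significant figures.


sigma_true = sigma_eng * (1 + epsilon_eng)
sigma_true = 495 * (1 + 0.087)
sigma_true = 538.1 MPa


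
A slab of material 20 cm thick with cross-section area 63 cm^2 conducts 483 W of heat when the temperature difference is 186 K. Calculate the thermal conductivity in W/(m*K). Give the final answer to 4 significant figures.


k = Q*L / (A*dT)
L = 0.2 m, A = 6.3e-03 m^2
k = 483 * 0.2 / (6.3e-03 * 186)
k = 82.44 W/(m*K)


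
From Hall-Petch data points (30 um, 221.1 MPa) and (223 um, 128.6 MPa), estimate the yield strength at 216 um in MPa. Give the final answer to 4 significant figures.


sigma_y = sigma0 + k / sqrt(d)
1/sqrt(d1) = 1/sqrt(3e-05) = 182.574;  1/sqrt(d2) = 66.965
k = (sigma1 - sigma2) / (1/sqrt(d1) - 1/sqrt(d2)) = (221.1 - 128.6) / (182.574 - 66.965) = 0.800109 MPa*m^0.5
sigma0 = sigma1 - k/sqrt(d1) = 221.1 - 0.800109*182.574 = 75.0207 MPa
sigma_y(d3) = 75.0207 + 0.800109 / sqrt(2.16e-04) = 129.5 MPa


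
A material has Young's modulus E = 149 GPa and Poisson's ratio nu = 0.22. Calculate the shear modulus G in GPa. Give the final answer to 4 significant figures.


G = E / (2*(1+nu))
G = 149 / (2*(1+0.22))
G = 61.07 GPa


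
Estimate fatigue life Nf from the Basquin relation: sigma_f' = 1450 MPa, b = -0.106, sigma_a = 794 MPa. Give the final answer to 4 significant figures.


sigma_a = sigma_f' * (2*Nf)^b
2*Nf = (sigma_a / sigma_f')^(1/b)
2*Nf = (794 / 1450)^(1/-0.106)
2*Nf = 293.379
Nf = 146.7 cycles


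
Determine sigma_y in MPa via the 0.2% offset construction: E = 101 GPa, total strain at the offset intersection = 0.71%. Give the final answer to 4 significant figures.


Offset strain = 0.002
Elastic strain at yield = total_strain - offset = 7.1e-03 - 0.002 = 5.1e-03
sigma_y = E * elastic_strain = 101000 * 5.1e-03
sigma_y = 515.1 MPa


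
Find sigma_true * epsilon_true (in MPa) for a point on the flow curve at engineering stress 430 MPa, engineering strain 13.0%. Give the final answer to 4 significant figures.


sigma_true = sigma_eng * (1 + epsilon_eng)
sigma_true = 430 * (1 + 0.13) = 485.9 MPa
epsilon_true = ln(1 + epsilon_eng)
epsilon_true = ln(1 + 0.13) = 0.122218
sigma_true * epsilon_true = 485.9 * 0.122218 = 59.39 MPa


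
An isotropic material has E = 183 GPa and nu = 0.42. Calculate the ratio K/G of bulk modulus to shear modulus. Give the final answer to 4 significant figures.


G = E / (2*(1+nu))
G = 183 / (2*(1+0.42)) = 64.4366 GPa
K = E / (3*(1-2*nu))
K = 183 / (3*(1-2*0.42)) = 381.25 GPa
K/G = 381.25 / 64.4366 = 5.917


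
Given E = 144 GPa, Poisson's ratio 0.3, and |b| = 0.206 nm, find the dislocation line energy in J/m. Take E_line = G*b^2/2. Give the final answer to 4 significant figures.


Step 1: G = E / (2*(1+nu))
G = 144 / (2*(1+0.3)) = 55.3846 GPa = 5.53846e+10 Pa
Step 2: E_line = G*b^2/2
b = 0.206 nm = 2.06e-10 m
E_line = 0.5 * 5.53846e+10 * (2.06e-10)^2 = 1.175e-09 J/m


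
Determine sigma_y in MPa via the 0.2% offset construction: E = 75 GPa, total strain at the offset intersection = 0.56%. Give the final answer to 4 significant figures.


Offset strain = 0.002
Elastic strain at yield = total_strain - offset = 5.6e-03 - 0.002 = 3.6e-03
sigma_y = E * elastic_strain = 75000 * 3.6e-03
sigma_y = 270 MPa


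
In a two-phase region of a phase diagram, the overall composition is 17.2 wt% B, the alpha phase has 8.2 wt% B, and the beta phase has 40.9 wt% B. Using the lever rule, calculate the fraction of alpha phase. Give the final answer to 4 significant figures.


f_alpha = (C_beta - C0) / (C_beta - C_alpha)
f_alpha = (40.9 - 17.2) / (40.9 - 8.2)
f_alpha = 0.7248


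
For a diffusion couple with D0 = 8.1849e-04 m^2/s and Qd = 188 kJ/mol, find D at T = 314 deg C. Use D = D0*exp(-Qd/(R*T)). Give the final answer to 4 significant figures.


D = D0 * exp(-Qd / (R*T))
T = 587.15 K
D = 8.1849e-04 * exp(-188e3 / (8.314 * 587.15))
D = 1.539e-20 m^2/s


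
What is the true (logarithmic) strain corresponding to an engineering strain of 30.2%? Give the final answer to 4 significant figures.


epsilon_true = ln(1 + epsilon_eng)
epsilon_true = ln(1 + 0.302)
epsilon_true = 0.2639


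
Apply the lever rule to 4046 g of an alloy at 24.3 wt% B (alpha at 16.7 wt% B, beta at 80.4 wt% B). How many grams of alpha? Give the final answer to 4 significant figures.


f_alpha = (C_beta - C0) / (C_beta - C_alpha)
f_alpha = (80.4 - 24.3) / (80.4 - 16.7) = 0.880691
m_alpha = f_alpha * m_total = 0.880691 * 4046 = 3563 g


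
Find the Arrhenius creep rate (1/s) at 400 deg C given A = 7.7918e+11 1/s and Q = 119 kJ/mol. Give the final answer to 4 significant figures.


rate = A * exp(-Q / (R*T))
T = 400 + 273.15 = 673.15 K
rate = 7.7918e+11 * exp(-119e3 / (8.314 * 673.15))
rate = 454.2 1/s


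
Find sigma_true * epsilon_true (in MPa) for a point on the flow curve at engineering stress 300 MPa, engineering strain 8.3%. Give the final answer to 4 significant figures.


sigma_true = sigma_eng * (1 + epsilon_eng)
sigma_true = 300 * (1 + 0.083) = 324.9 MPa
epsilon_true = ln(1 + epsilon_eng)
epsilon_true = ln(1 + 0.083) = 0.079735
sigma_true * epsilon_true = 324.9 * 0.079735 = 25.91 MPa


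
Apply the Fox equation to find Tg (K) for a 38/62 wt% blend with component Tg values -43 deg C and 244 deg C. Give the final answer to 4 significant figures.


1/Tg = w1/Tg1 + w2/Tg2 (in Kelvin)
Tg1 = 230.15 K, Tg2 = 517.15 K
1/Tg = 0.38/230.15 + 0.62/517.15
Tg = 350.9 K


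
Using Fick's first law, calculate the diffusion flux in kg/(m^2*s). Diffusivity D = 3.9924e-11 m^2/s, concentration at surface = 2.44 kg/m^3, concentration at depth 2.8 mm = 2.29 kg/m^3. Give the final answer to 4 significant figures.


J = -D * (dC/dx) = D * (C1 - C2) / dx
J = 3.9924e-11 * (2.44 - 2.29) / 2.8e-03
J = 2.139e-09 kg/(m^2*s)


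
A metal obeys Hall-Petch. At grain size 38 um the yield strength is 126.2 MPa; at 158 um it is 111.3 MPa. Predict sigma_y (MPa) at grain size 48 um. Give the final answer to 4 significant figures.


sigma_y = sigma0 + k / sqrt(d)
1/sqrt(d1) = 1/sqrt(3.8e-05) = 162.221;  1/sqrt(d2) = 79.5557
k = (sigma1 - sigma2) / (1/sqrt(d1) - 1/sqrt(d2)) = (126.2 - 111.3) / (162.221 - 79.5557) = 0.180244 MPa*m^0.5
sigma0 = sigma1 - k/sqrt(d1) = 126.2 - 0.180244*162.221 = 96.9606 MPa
sigma_y(d3) = 96.9606 + 0.180244 / sqrt(4.8e-05) = 123 MPa


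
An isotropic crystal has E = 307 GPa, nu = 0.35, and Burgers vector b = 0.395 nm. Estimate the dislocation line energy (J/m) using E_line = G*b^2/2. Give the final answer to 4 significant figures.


Step 1: G = E / (2*(1+nu))
G = 307 / (2*(1+0.35)) = 113.704 GPa = 1.13704e+11 Pa
Step 2: E_line = G*b^2/2
b = 0.395 nm = 3.95e-10 m
E_line = 0.5 * 1.13704e+11 * (3.95e-10)^2 = 8.87e-09 J/m


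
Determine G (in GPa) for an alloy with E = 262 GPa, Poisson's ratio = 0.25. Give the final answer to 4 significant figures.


G = E / (2*(1+nu))
G = 262 / (2*(1+0.25))
G = 104.8 GPa


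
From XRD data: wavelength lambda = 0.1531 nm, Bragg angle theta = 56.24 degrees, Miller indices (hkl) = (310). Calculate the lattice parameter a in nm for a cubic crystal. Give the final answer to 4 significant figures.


d = lambda / (2*sin(theta))
d = 0.1531 / (2*sin(56.24 deg))
d = 0.0920766 nm
a = d * sqrt(h^2+k^2+l^2) = 0.0920766 * sqrt(10)
a = 0.2912 nm


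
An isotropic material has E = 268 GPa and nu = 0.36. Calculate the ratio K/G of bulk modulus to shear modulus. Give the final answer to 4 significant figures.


G = E / (2*(1+nu))
G = 268 / (2*(1+0.36)) = 98.5294 GPa
K = E / (3*(1-2*nu))
K = 268 / (3*(1-2*0.36)) = 319.048 GPa
K/G = 319.048 / 98.5294 = 3.238


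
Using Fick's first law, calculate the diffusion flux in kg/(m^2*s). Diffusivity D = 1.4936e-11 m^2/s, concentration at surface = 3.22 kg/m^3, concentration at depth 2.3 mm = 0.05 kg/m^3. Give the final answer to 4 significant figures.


J = -D * (dC/dx) = D * (C1 - C2) / dx
J = 1.4936e-11 * (3.22 - 0.05) / 2.3e-03
J = 2.059e-08 kg/(m^2*s)


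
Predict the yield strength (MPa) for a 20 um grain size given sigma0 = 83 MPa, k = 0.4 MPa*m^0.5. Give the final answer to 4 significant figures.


sigma_y = sigma0 + k / sqrt(d)
d = 20 um = 2e-05 m
sigma_y = 83 + 0.4 / sqrt(2e-05)
sigma_y = 172.4 MPa


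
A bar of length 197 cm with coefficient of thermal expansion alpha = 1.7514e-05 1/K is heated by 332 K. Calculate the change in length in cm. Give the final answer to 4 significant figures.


dL = L0 * alpha * dT
dL = 197 * 1.7514e-05 * 332
dL = 1.145 cm


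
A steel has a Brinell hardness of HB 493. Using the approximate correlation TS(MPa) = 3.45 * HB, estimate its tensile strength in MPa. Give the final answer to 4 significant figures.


TS (MPa) = 3.45 * HB
TS = 3.45 * 493
TS = 1701 MPa


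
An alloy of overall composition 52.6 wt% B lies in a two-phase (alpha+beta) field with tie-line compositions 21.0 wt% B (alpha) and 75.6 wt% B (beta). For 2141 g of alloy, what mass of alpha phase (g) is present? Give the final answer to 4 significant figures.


f_alpha = (C_beta - C0) / (C_beta - C_alpha)
f_alpha = (75.6 - 52.6) / (75.6 - 21.0) = 0.421245
m_alpha = f_alpha * m_total = 0.421245 * 2141 = 901.9 g


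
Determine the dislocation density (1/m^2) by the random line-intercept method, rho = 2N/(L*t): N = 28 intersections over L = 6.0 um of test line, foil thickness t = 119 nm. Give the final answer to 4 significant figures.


rho = 2N / (L * t)
L = 6.0 um = 6e-06 m, t = 119 nm = 1.19e-07 m
rho = 2 * 28 / (6e-06 * 1.19e-07)
rho = 7.843e+13 1/m^2


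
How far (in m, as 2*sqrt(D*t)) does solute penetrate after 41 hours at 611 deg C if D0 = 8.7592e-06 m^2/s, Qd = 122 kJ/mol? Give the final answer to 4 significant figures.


Step 1: D = D0 * exp(-Qd/(R*T))
T = 884.15 K
D = 8.7592e-06 * exp(-122e3 / (8.314 * 884.15)) = 5.42718e-13 m^2/s
Step 2: L = 2*sqrt(D*t)
t = 41 h = 147600 s
L = 2*sqrt(5.42718e-13 * 147600) = 5.661e-04 m


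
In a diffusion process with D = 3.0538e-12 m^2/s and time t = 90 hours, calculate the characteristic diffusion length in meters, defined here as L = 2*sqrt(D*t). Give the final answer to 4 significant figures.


t = 90 hr = 324000 s
Diffusion length = 2*sqrt(D*t)
= 2*sqrt(3.0538e-12 * 324000)
= 1.989e-03 m


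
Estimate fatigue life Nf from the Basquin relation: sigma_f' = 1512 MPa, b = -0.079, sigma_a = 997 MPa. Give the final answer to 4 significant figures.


sigma_a = sigma_f' * (2*Nf)^b
2*Nf = (sigma_a / sigma_f')^(1/b)
2*Nf = (997 / 1512)^(1/-0.079)
2*Nf = 194.681
Nf = 97.34 cycles


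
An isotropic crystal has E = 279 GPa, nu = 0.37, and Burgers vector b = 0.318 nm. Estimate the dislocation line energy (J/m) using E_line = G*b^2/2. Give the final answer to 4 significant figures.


Step 1: G = E / (2*(1+nu))
G = 279 / (2*(1+0.37)) = 101.825 GPa = 1.01825e+11 Pa
Step 2: E_line = G*b^2/2
b = 0.318 nm = 3.18e-10 m
E_line = 0.5 * 1.01825e+11 * (3.18e-10)^2 = 5.148e-09 J/m


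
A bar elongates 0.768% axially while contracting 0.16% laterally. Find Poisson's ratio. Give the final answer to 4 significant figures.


nu = -epsilon_lat / epsilon_axial
Lateral strain is contraction (negative), so using magnitudes:
nu = 0.16 / 0.768
nu = 0.2083


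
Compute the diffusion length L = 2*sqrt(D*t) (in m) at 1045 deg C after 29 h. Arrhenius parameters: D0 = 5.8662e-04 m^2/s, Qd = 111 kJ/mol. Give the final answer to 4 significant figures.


Step 1: D = D0 * exp(-Qd/(R*T))
T = 1318.15 K
D = 5.8662e-04 * exp(-111e3 / (8.314 * 1318.15)) = 2.34194e-08 m^2/s
Step 2: L = 2*sqrt(D*t)
t = 29 h = 104400 s
L = 2*sqrt(2.34194e-08 * 104400) = 0.09889 m


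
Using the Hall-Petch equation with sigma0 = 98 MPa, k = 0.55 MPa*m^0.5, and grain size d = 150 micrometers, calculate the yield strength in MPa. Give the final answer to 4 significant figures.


sigma_y = sigma0 + k / sqrt(d)
d = 150 um = 1.5e-04 m
sigma_y = 98 + 0.55 / sqrt(1.5e-04)
sigma_y = 142.9 MPa


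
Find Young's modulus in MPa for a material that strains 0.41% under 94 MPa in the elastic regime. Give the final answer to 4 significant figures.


E = sigma / epsilon
epsilon = 0.41% = 4.1e-03
E = 94 / 4.1e-03
E = 22930 MPa


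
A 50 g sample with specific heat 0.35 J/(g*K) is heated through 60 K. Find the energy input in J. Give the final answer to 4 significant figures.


Q = m * cp * dT
Q = 50 * 0.35 * 60
Q = 1050 J


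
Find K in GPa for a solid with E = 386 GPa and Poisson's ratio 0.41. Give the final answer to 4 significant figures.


K = E / (3*(1-2*nu))
K = 386 / (3*(1-2*0.41))
K = 714.8 GPa


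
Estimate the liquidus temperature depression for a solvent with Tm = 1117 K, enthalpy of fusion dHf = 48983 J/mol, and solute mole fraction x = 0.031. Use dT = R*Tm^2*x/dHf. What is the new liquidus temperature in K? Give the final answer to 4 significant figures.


dT = R*Tm^2*x / dHf
dT = 8.314 * 1117^2 * 0.031 / 48983
dT = 6.56497 K
T_new = 1117 - 6.56497 = 1110 K


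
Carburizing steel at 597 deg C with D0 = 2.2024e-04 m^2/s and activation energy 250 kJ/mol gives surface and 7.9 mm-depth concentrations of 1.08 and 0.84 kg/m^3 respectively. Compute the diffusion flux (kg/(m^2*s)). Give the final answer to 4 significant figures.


Step 1: D = D0 * exp(-Qd/(R*T))
T = 597 + 273.15 = 870.15 K
D = 2.2024e-04 * exp(-250e3 / (8.314 * 870.15)) = 2.16266e-19 m^2/s
Step 2: J = D * (C1 - C2) / dx
J = 2.16266e-19 * (1.08 - 0.84) / 7.9e-03
J = 6.57e-18 kg/(m^2*s)


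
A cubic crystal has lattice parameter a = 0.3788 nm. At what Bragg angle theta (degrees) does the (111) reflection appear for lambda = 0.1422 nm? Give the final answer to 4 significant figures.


d = a / sqrt(h^2+k^2+l^2)
d = 0.3788 / sqrt(3) = 0.2187 nm
lambda = 2*d*sin(theta)  =>  sin(theta) = lambda / (2*d)
sin(theta) = 0.1422 / (2 * 0.2187) = 0.325102
theta = 18.97 deg


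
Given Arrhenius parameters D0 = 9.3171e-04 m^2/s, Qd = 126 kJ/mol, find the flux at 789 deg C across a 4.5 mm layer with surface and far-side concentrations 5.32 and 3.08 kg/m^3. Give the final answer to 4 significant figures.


Step 1: D = D0 * exp(-Qd/(R*T))
T = 789 + 273.15 = 1062.15 K
D = 9.3171e-04 * exp(-126e3 / (8.314 * 1062.15)) = 5.92382e-10 m^2/s
Step 2: J = D * (C1 - C2) / dx
J = 5.92382e-10 * (5.32 - 3.08) / 4.5e-03
J = 2.949e-07 kg/(m^2*s)


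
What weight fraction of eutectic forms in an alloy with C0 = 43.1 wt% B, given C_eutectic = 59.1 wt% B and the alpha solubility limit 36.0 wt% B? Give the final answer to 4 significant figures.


f_primary = (C_e - C0) / (C_e - C_alpha_max)
f_primary = (59.1 - 43.1) / (59.1 - 36.0)
f_primary = 0.692641
f_eutectic = 1 - 0.692641 = 0.3074


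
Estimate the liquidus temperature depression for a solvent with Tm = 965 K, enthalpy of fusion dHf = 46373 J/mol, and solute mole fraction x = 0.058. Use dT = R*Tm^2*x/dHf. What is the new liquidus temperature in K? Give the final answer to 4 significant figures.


dT = R*Tm^2*x / dHf
dT = 8.314 * 965^2 * 0.058 / 46373
dT = 9.68339 K
T_new = 965 - 9.68339 = 955.3 K


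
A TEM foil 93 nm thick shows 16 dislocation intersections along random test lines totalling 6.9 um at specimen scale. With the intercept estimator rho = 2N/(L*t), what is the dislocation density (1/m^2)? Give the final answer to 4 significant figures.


rho = 2N / (L * t)
L = 6.9 um = 6.9e-06 m, t = 93 nm = 9.3e-08 m
rho = 2 * 16 / (6.9e-06 * 9.3e-08)
rho = 4.987e+13 1/m^2


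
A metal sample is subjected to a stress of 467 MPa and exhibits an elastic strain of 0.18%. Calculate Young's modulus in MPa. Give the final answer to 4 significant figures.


E = sigma / epsilon
epsilon = 0.18% = 1.8e-03
E = 467 / 1.8e-03
E = 259400 MPa


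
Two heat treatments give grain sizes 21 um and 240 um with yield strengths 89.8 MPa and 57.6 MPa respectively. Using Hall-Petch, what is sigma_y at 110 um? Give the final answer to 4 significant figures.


sigma_y = sigma0 + k / sqrt(d)
1/sqrt(d1) = 1/sqrt(2.1e-05) = 218.218;  1/sqrt(d2) = 64.5497
k = (sigma1 - sigma2) / (1/sqrt(d1) - 1/sqrt(d2)) = (89.8 - 57.6) / (218.218 - 64.5497) = 0.209542 MPa*m^0.5
sigma0 = sigma1 - k/sqrt(d1) = 89.8 - 0.209542*218.218 = 44.0741 MPa
sigma_y(d3) = 44.0741 + 0.209542 / sqrt(1.1e-04) = 64.05 MPa


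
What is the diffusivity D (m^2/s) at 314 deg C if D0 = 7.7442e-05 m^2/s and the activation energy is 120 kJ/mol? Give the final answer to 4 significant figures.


D = D0 * exp(-Qd / (R*T))
T = 587.15 K
D = 7.7442e-05 * exp(-120e3 / (8.314 * 587.15))
D = 1.633e-15 m^2/s


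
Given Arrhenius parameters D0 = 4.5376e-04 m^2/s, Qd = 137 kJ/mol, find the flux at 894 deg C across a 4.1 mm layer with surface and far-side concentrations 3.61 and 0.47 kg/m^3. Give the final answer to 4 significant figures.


Step 1: D = D0 * exp(-Qd/(R*T))
T = 894 + 273.15 = 1167.15 K
D = 4.5376e-04 * exp(-137e3 / (8.314 * 1167.15)) = 3.35201e-10 m^2/s
Step 2: J = D * (C1 - C2) / dx
J = 3.35201e-10 * (3.61 - 0.47) / 4.1e-03
J = 2.567e-07 kg/(m^2*s)


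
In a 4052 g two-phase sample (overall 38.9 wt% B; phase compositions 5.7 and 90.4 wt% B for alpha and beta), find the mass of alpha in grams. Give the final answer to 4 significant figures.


f_alpha = (C_beta - C0) / (C_beta - C_alpha)
f_alpha = (90.4 - 38.9) / (90.4 - 5.7) = 0.608028
m_alpha = f_alpha * m_total = 0.608028 * 4052 = 2464 g


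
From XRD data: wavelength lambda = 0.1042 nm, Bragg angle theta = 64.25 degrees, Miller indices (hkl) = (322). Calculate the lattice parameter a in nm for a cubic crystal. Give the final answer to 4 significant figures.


d = lambda / (2*sin(theta))
d = 0.1042 / (2*sin(64.25 deg))
d = 0.057844 nm
a = d * sqrt(h^2+k^2+l^2) = 0.057844 * sqrt(17)
a = 0.2385 nm


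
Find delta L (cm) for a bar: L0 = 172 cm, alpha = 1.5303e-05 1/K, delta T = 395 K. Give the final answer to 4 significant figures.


dL = L0 * alpha * dT
dL = 172 * 1.5303e-05 * 395
dL = 1.04 cm


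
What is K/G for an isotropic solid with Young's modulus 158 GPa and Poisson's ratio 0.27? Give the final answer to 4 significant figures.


G = E / (2*(1+nu))
G = 158 / (2*(1+0.27)) = 62.2047 GPa
K = E / (3*(1-2*nu))
K = 158 / (3*(1-2*0.27)) = 114.493 GPa
K/G = 114.493 / 62.2047 = 1.841


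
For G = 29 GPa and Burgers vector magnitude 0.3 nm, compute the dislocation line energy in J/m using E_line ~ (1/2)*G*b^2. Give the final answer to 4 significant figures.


E = G*b^2/2
b = 0.3 nm = 3e-10 m
G = 29 GPa = 2.9e+10 Pa
E = 0.5 * 2.9e+10 * (3e-10)^2
E = 1.305e-09 J/m


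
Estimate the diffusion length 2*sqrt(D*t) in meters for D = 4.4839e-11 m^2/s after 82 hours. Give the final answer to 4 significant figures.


t = 82 hr = 295200 s
Diffusion length = 2*sqrt(D*t)
= 2*sqrt(4.4839e-11 * 295200)
= 7.276e-03 m


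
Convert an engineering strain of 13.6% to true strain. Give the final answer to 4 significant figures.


epsilon_true = ln(1 + epsilon_eng)
epsilon_true = ln(1 + 0.136)
epsilon_true = 0.1275


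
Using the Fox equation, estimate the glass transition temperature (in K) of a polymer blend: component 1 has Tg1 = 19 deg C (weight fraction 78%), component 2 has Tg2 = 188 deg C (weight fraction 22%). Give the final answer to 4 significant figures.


1/Tg = w1/Tg1 + w2/Tg2 (in Kelvin)
Tg1 = 292.15 K, Tg2 = 461.15 K
1/Tg = 0.78/292.15 + 0.22/461.15
Tg = 317.8 K


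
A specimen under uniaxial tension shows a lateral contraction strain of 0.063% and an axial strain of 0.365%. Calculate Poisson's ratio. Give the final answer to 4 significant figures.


nu = -epsilon_lat / epsilon_axial
Lateral strain is contraction (negative), so using magnitudes:
nu = 0.063 / 0.365
nu = 0.1726


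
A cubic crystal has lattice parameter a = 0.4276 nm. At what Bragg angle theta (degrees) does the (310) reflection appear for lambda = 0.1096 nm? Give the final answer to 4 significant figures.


d = a / sqrt(h^2+k^2+l^2)
d = 0.4276 / sqrt(10) = 0.135219 nm
lambda = 2*d*sin(theta)  =>  sin(theta) = lambda / (2*d)
sin(theta) = 0.1096 / (2 * 0.135219) = 0.405269
theta = 23.91 deg


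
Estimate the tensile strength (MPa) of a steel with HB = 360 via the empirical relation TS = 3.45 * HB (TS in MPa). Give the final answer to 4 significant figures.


TS (MPa) = 3.45 * HB
TS = 3.45 * 360
TS = 1242 MPa


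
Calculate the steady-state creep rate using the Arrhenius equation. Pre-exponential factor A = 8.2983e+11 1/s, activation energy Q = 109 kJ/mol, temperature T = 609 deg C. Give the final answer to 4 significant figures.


rate = A * exp(-Q / (R*T))
T = 609 + 273.15 = 882.15 K
rate = 8.2983e+11 * exp(-109e3 / (8.314 * 882.15))
rate = 291400 1/s


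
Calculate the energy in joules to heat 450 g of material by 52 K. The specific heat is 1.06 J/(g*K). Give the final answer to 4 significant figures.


Q = m * cp * dT
Q = 450 * 1.06 * 52
Q = 24800 J


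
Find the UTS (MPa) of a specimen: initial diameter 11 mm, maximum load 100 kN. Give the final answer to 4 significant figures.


A0 = pi*(d/2)^2 = pi*(11/2)^2 = 95.0332 mm^2
UTS = F_max / A0 = 100*1000 / 95.0332
UTS = 1052 MPa


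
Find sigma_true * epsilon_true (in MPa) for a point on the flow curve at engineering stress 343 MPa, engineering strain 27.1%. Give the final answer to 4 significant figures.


sigma_true = sigma_eng * (1 + epsilon_eng)
sigma_true = 343 * (1 + 0.271) = 435.953 MPa
epsilon_true = ln(1 + epsilon_eng)
epsilon_true = ln(1 + 0.271) = 0.239804
sigma_true * epsilon_true = 435.953 * 0.239804 = 104.5 MPa


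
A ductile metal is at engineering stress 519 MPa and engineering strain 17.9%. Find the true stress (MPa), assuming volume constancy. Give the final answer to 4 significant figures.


sigma_true = sigma_eng * (1 + epsilon_eng)
sigma_true = 519 * (1 + 0.179)
sigma_true = 611.9 MPa


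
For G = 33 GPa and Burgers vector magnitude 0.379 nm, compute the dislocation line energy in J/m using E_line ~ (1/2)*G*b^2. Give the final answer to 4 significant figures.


E = G*b^2/2
b = 0.379 nm = 3.79e-10 m
G = 33 GPa = 3.3e+10 Pa
E = 0.5 * 3.3e+10 * (3.79e-10)^2
E = 2.37e-09 J/m


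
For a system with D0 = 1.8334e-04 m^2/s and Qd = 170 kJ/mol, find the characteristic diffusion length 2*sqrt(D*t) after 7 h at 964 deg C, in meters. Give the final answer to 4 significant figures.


Step 1: D = D0 * exp(-Qd/(R*T))
T = 1237.15 K
D = 1.8334e-04 * exp(-170e3 / (8.314 * 1237.15)) = 1.21703e-11 m^2/s
Step 2: L = 2*sqrt(D*t)
t = 7 h = 25200 s
L = 2*sqrt(1.21703e-11 * 25200) = 1.108e-03 m


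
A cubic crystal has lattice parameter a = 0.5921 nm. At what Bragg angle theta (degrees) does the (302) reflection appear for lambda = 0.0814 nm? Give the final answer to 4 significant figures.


d = a / sqrt(h^2+k^2+l^2)
d = 0.5921 / sqrt(13) = 0.164219 nm
lambda = 2*d*sin(theta)  =>  sin(theta) = lambda / (2*d)
sin(theta) = 0.0814 / (2 * 0.164219) = 0.24784
theta = 14.35 deg
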